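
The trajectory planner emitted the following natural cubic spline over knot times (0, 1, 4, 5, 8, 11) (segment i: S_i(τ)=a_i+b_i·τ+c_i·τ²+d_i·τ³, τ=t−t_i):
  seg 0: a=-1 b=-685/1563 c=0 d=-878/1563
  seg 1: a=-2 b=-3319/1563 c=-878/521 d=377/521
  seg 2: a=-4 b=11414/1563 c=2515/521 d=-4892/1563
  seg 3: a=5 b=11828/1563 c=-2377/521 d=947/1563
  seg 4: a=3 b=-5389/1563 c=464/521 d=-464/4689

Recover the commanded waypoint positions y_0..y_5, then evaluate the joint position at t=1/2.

y_0=-1 y_1=-2 y_2=-4 y_3=5 y_4=3 y_5=-2
S(1/2) = -2687/2084

y_0 = S_0(0) = a_0 = -1
y_1 = S_1(0) = a_1 = -2
y_2 = S_2(0) = a_2 = -4
y_3 = S_3(0) = a_3 = 5
y_4 = S_4(0) = a_4 = 3
y_5 = S_4(3) = -2
t_q=1/2 is in segment 0 (τ=1/2); S_0(τ)=-2687/2084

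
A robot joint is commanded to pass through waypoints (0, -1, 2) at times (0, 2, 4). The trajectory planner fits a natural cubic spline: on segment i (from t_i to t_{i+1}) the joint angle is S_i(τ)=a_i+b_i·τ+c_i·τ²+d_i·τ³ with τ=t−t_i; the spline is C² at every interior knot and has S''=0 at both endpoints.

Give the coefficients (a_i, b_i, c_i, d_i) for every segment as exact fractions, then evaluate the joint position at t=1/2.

  seg 0: a=0 b=-1 c=0 d=1/8
  seg 1: a=-1 b=1/2 c=3/4 d=-1/8
S(1/2) = -31/64

Δ: Δ0=-1/2, Δ1=3/2
row 1: diag=8, rhs=12; c'=1/4, d'=3/2
back: M1=3/2
M: M0=0, M1=3/2, M2=0
seg 0: a=0, c=M0/2=0, d=(M1−M0)/(6·2)=1/8, b=Δ0−h0·(2M0+M1)/6=-1
seg 1: a=-1, c=M1/2=3/4, d=(M2−M1)/(6·2)=-1/8, b=Δ1−h1·(2M1+M2)/6=1/2
t_q=1/2 → seg 0, τ=1/2; S=0+-1·τ+0·τ²+1/8·τ³=-31/64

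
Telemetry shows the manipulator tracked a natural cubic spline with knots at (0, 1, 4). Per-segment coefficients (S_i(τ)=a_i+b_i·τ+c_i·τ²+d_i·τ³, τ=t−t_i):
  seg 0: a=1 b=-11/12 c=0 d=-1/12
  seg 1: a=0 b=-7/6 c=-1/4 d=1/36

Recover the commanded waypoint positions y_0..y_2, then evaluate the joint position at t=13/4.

y_0=1 y_1=0 y_2=-5
S(13/4) = -915/256

y_0 = S_0(0) = a_0 = 1
y_1 = S_1(0) = a_1 = 0
y_2 = S_1(3) = -5
t_q=13/4 is in segment 1 (τ=9/4); S_1(τ)=-915/256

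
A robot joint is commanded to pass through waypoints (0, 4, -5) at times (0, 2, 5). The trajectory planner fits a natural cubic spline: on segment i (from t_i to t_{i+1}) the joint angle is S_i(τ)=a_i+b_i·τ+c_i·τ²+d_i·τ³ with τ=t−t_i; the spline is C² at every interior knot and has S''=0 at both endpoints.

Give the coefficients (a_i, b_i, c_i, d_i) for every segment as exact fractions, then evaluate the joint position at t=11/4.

Δ: Δ0=2, Δ1=-3
row 1: diag=10, rhs=-30; c'=3/10, d'=-3
back: M1=-3
M: M0=0, M1=-3, M2=0
seg 0: a=0, c=M0/2=0, d=(M1−M0)/(6·2)=-1/4, b=Δ0−h0·(2M0+M1)/6=3
seg 1: a=4, c=M1/2=-3/2, d=(M2−M1)/(6·3)=1/6, b=Δ1−h1·(2M1+M2)/6=0
t_q=11/4 → seg 1, τ=3/4; S=4+0·τ+-3/2·τ²+1/6·τ³=413/128

  seg 0: a=0 b=3 c=0 d=-1/4
  seg 1: a=4 b=0 c=-3/2 d=1/6
S(11/4) = 413/128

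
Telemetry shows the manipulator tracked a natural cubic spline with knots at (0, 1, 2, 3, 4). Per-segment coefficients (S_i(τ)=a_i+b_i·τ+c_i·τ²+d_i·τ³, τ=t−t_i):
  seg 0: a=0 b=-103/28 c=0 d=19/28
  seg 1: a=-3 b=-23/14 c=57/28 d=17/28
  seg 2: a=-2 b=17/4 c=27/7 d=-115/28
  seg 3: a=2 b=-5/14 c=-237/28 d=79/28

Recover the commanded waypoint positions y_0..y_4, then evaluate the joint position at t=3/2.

y_0 = S_0(0) = a_0 = 0
y_1 = S_1(0) = a_1 = -3
y_2 = S_2(0) = a_2 = -2
y_3 = S_3(0) = a_3 = 2
y_4 = S_3(1) = -4
t_q=3/2 is in segment 1 (τ=1/2); S_1(τ)=-725/224

y_0=0 y_1=-3 y_2=-2 y_3=2 y_4=-4
S(3/2) = -725/224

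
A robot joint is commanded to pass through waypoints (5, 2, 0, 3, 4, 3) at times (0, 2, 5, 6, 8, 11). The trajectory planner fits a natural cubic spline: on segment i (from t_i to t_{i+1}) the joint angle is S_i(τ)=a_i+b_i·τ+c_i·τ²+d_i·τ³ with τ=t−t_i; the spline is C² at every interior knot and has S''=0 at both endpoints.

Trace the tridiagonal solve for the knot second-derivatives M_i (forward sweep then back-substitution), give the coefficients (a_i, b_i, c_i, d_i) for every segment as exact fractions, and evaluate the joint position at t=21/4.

Δ: Δ0=-3/2, Δ1=-2/3, Δ2=3, Δ3=1/2, Δ4=-1/3
row 1: diag=10, rhs=5; c'=3/10, d'=1/2
row 2: denom=8−3·3/10=71/10; d'=(22−3·1/2)/(71/10)=205/71
row 3: denom=6−1·10/71=416/71; d'=(-15−1·205/71)/(416/71)=-635/208
row 4: denom=10−2·71/208=969/104; d'=(-5−2·-635/208)/(969/104)=115/969
back: M4=115/969
back: M3=-635/208−71/208·115/969=-5995/1938
back: M2=205/71−10/71·-5995/1938=3220/969
back: M1=1/2−3/10·3220/969=-321/646
M: M0=0, M1=-321/646, M2=3220/969, M3=-5995/1938, M4=115/969, M5=0
seg 0: a=5, c=M0/2=0, d=(M1−M0)/(6·2)=-107/2584, b=Δ0−h0·(2M0+M1)/6=-431/323
seg 1: a=2, c=M1/2=-321/1292, d=(M2−M1)/(6·3)=7403/34884, b=Δ1−h1·(2M1+M2)/6=-1183/646
seg 2: a=0, c=M2/2=1610/969, d=(M3−M2)/(6·1)=-4145/3876, b=Δ2−h2·(2M2+M3)/6=183/76
seg 3: a=3, c=M3/2=-5995/3876, d=(M4−M3)/(6·2)=2075/7752, b=Δ3−h3·(2M3+M4)/6=4889/1938
seg 4: a=4, c=M4/2=115/1938, d=(M5−M4)/(6·3)=-115/17442, b=Δ4−h4·(2M4+M5)/6=-146/323
t_q=21/4 → seg 2, τ=1/4; S=0+183/76·τ+1610/969·τ²+-4145/3876·τ³=2999/4352

  seg 0: a=5 b=-431/323 c=0 d=-107/2584
  seg 1: a=2 b=-1183/646 c=-321/1292 d=7403/34884
  seg 2: a=0 b=183/76 c=1610/969 d=-4145/3876
  seg 3: a=3 b=4889/1938 c=-5995/3876 d=2075/7752
  seg 4: a=4 b=-146/323 c=115/1938 d=-115/17442
S(21/4) = 2999/4352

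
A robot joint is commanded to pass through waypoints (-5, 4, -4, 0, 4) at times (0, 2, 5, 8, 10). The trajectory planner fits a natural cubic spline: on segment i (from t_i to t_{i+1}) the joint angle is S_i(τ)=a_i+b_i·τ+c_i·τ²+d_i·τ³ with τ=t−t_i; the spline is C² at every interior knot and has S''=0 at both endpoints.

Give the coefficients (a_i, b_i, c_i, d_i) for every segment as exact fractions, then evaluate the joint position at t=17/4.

Δ: Δ0=9/2, Δ1=-8/3, Δ2=4/3, Δ3=2
row 1: diag=10, rhs=-43; c'=3/10, d'=-43/10
row 2: denom=12−3·3/10=111/10; d'=(24−3·-43/10)/(111/10)=123/37
row 3: denom=10−3·10/37=340/37; d'=(4−3·123/37)/(340/37)=-13/20
back: M3=-13/20
back: M2=123/37−10/37·-13/20=7/2
back: M1=-43/10−3/10·7/2=-107/20
M: M0=0, M1=-107/20, M2=7/2, M3=-13/20, M4=0
seg 0: a=-5, c=M0/2=0, d=(M1−M0)/(6·2)=-107/240, b=Δ0−h0·(2M0+M1)/6=377/60
seg 1: a=4, c=M1/2=-107/40, d=(M2−M1)/(6·3)=59/120, b=Δ1−h1·(2M1+M2)/6=14/15
seg 2: a=-4, c=M2/2=7/4, d=(M3−M2)/(6·3)=-83/360, b=Δ2−h2·(2M2+M3)/6=-221/120
seg 3: a=0, c=M3/2=-13/40, d=(M4−M3)/(6·2)=13/240, b=Δ3−h3·(2M3+M4)/6=73/30
t_q=17/4 → seg 1, τ=9/4; S=4+14/15·τ+-107/40·τ²+59/120·τ³=-943/512

  seg 0: a=-5 b=377/60 c=0 d=-107/240
  seg 1: a=4 b=14/15 c=-107/40 d=59/120
  seg 2: a=-4 b=-221/120 c=7/4 d=-83/360
  seg 3: a=0 b=73/30 c=-13/40 d=13/240
S(17/4) = -943/512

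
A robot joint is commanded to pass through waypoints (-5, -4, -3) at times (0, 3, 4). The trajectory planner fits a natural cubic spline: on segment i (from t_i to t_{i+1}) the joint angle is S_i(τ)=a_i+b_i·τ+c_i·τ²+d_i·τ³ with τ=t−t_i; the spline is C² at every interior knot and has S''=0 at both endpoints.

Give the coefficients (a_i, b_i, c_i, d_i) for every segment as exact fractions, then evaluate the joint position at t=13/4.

  seg 0: a=-5 b=1/12 c=0 d=1/36
  seg 1: a=-4 b=5/6 c=1/4 d=-1/12
S(13/4) = -967/256

Δ: Δ0=1/3, Δ1=1
row 1: diag=8, rhs=4; c'=1/8, d'=1/2
back: M1=1/2
M: M0=0, M1=1/2, M2=0
seg 0: a=-5, c=M0/2=0, d=(M1−M0)/(6·3)=1/36, b=Δ0−h0·(2M0+M1)/6=1/12
seg 1: a=-4, c=M1/2=1/4, d=(M2−M1)/(6·1)=-1/12, b=Δ1−h1·(2M1+M2)/6=5/6
t_q=13/4 → seg 1, τ=1/4; S=-4+5/6·τ+1/4·τ²+-1/12·τ³=-967/256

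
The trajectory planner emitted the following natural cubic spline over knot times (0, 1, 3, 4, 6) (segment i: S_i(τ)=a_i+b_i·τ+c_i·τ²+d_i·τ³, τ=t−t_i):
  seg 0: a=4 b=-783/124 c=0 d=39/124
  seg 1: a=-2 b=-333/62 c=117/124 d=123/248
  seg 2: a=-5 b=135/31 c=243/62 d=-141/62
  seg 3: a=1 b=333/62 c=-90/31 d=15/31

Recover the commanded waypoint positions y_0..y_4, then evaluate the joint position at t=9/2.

y_0 = S_0(0) = a_0 = 4
y_1 = S_1(0) = a_1 = -2
y_2 = S_2(0) = a_2 = -5
y_3 = S_3(0) = a_3 = 1
y_4 = S_3(2) = 4
t_q=9/2 is in segment 3 (τ=1/2); S_3(τ)=749/248

y_0=4 y_1=-2 y_2=-5 y_3=1 y_4=4
S(9/2) = 749/248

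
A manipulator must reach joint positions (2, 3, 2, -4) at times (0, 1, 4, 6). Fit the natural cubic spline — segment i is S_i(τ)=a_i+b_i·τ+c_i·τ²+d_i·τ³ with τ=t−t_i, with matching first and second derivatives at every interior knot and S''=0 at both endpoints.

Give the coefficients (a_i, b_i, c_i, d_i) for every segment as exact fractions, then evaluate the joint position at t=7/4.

  seg 0: a=2 b=229/213 c=0 d=-16/213
  seg 1: a=3 b=181/213 c=-16/71 d=-4/71
  seg 2: a=2 b=-431/213 c=-52/71 d=26/213
S(7/4) = 3961/1136

Δ: Δ0=1, Δ1=-1/3, Δ2=-3
row 1: diag=8, rhs=-8; c'=3/8, d'=-1
row 2: denom=10−3·3/8=71/8; d'=(-16−3·-1)/(71/8)=-104/71
back: M2=-104/71
back: M1=-1−3/8·-104/71=-32/71
M: M0=0, M1=-32/71, M2=-104/71, M3=0
seg 0: a=2, c=M0/2=0, d=(M1−M0)/(6·1)=-16/213, b=Δ0−h0·(2M0+M1)/6=229/213
seg 1: a=3, c=M1/2=-16/71, d=(M2−M1)/(6·3)=-4/71, b=Δ1−h1·(2M1+M2)/6=181/213
seg 2: a=2, c=M2/2=-52/71, d=(M3−M2)/(6·2)=26/213, b=Δ2−h2·(2M2+M3)/6=-431/213
t_q=7/4 → seg 1, τ=3/4; S=3+181/213·τ+-16/71·τ²+-4/71·τ³=3961/1136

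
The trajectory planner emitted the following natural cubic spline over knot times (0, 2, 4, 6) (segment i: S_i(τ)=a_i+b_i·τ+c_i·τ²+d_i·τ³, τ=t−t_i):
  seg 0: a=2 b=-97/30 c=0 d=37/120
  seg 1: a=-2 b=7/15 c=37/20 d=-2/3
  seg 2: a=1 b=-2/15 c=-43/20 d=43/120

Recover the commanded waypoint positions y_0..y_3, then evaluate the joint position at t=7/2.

y_0 = S_0(0) = a_0 = 2
y_1 = S_1(0) = a_1 = -2
y_2 = S_2(0) = a_2 = 1
y_3 = S_2(2) = -5
t_q=7/2 is in segment 1 (τ=3/2); S_1(τ)=49/80

y_0=2 y_1=-2 y_2=1 y_3=-5
S(7/2) = 49/80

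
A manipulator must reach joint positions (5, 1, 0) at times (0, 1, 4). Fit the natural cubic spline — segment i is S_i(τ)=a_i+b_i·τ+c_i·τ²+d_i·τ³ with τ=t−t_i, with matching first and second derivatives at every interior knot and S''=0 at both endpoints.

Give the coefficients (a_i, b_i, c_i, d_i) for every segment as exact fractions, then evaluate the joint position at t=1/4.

  seg 0: a=5 b=-107/24 c=0 d=11/24
  seg 1: a=1 b=-37/12 c=11/8 d=-11/72
S(1/4) = 1993/512

Δ: Δ0=-4, Δ1=-1/3
row 1: diag=8, rhs=22; c'=3/8, d'=11/4
back: M1=11/4
M: M0=0, M1=11/4, M2=0
seg 0: a=5, c=M0/2=0, d=(M1−M0)/(6·1)=11/24, b=Δ0−h0·(2M0+M1)/6=-107/24
seg 1: a=1, c=M1/2=11/8, d=(M2−M1)/(6·3)=-11/72, b=Δ1−h1·(2M1+M2)/6=-37/12
t_q=1/4 → seg 0, τ=1/4; S=5+-107/24·τ+0·τ²+11/24·τ³=1993/512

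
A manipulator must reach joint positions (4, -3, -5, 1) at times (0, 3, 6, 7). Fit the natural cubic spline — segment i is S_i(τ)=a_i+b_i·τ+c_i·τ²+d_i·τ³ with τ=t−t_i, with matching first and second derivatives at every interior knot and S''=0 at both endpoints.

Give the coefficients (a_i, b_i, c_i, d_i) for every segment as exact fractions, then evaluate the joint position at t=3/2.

  seg 0: a=4 b=-61/29 c=0 d=-20/783
  seg 1: a=-3 b=-81/29 c=-20/87 d=245/783
  seg 2: a=-5 b=124/29 c=75/29 d=-25/29
S(3/2) = 22/29

Δ: Δ0=-7/3, Δ1=-2/3, Δ2=6
row 1: diag=12, rhs=10; c'=1/4, d'=5/6
row 2: denom=8−3·1/4=29/4; d'=(40−3·5/6)/(29/4)=150/29
back: M2=150/29
back: M1=5/6−1/4·150/29=-40/87
M: M0=0, M1=-40/87, M2=150/29, M3=0
seg 0: a=4, c=M0/2=0, d=(M1−M0)/(6·3)=-20/783, b=Δ0−h0·(2M0+M1)/6=-61/29
seg 1: a=-3, c=M1/2=-20/87, d=(M2−M1)/(6·3)=245/783, b=Δ1−h1·(2M1+M2)/6=-81/29
seg 2: a=-5, c=M2/2=75/29, d=(M3−M2)/(6·1)=-25/29, b=Δ2−h2·(2M2+M3)/6=124/29
t_q=3/2 → seg 0, τ=3/2; S=4+-61/29·τ+0·τ²+-20/783·τ³=22/29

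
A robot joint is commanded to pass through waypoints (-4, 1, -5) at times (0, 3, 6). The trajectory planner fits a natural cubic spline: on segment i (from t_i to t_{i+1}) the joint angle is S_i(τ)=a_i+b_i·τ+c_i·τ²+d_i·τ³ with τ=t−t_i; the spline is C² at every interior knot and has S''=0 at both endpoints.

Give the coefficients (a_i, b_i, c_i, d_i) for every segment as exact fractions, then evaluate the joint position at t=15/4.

Δ: Δ0=5/3, Δ1=-2
row 1: diag=12, rhs=-22; c'=1/4, d'=-11/6
back: M1=-11/6
M: M0=0, M1=-11/6, M2=0
seg 0: a=-4, c=M0/2=0, d=(M1−M0)/(6·3)=-11/108, b=Δ0−h0·(2M0+M1)/6=31/12
seg 1: a=1, c=M1/2=-11/12, d=(M2−M1)/(6·3)=11/108, b=Δ1−h1·(2M1+M2)/6=-1/6
t_q=15/4 → seg 1, τ=3/4; S=1+-1/6·τ+-11/12·τ²+11/108·τ³=103/256

  seg 0: a=-4 b=31/12 c=0 d=-11/108
  seg 1: a=1 b=-1/6 c=-11/12 d=11/108
S(15/4) = 103/256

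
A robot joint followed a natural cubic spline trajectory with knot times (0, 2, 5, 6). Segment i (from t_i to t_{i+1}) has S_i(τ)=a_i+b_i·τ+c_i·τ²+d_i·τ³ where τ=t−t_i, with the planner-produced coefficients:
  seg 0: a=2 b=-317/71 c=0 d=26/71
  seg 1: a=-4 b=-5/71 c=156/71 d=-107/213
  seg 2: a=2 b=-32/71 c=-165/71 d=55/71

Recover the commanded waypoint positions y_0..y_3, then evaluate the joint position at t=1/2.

y_0 = S_0(0) = a_0 = 2
y_1 = S_1(0) = a_1 = -4
y_2 = S_2(0) = a_2 = 2
y_3 = S_2(1) = 0
t_q=1/2 is in segment 0 (τ=1/2); S_0(τ)=-53/284

y_0=2 y_1=-4 y_2=2 y_3=0
S(1/2) = -53/284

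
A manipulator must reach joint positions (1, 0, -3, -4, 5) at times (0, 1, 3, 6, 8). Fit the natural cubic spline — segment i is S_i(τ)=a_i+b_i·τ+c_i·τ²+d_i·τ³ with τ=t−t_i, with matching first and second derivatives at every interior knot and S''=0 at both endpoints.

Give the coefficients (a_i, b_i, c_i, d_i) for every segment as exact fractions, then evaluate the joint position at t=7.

Δ: Δ0=-1, Δ1=-3/2, Δ2=-1/3, Δ3=9/2
row 1: diag=6, rhs=-3; c'=1/3, d'=-1/2
row 2: denom=10−2·1/3=28/3; d'=(7−2·-1/2)/(28/3)=6/7
row 3: denom=10−3·9/28=253/28; d'=(29−3·6/7)/(253/28)=740/253
back: M3=740/253
back: M2=6/7−9/28·740/253=-21/253
back: M1=-1/2−1/3·-21/253=-239/506
M: M0=0, M1=-239/506, M2=-21/253, M3=740/253, M4=0
seg 0: a=1, c=M0/2=0, d=(M1−M0)/(6·1)=-239/3036, b=Δ0−h0·(2M0+M1)/6=-2797/3036
seg 1: a=0, c=M1/2=-239/1012, d=(M2−M1)/(6·2)=197/6072, b=Δ1−h1·(2M1+M2)/6=-1757/1518
seg 2: a=-3, c=M2/2=-21/506, d=(M3−M2)/(6·3)=761/4554, b=Δ2−h2·(2M2+M3)/6=-1300/759
seg 3: a=-4, c=M3/2=370/253, d=(M4−M3)/(6·2)=-185/759, b=Δ3−h3·(2M3+M4)/6=3871/1518
t_q=7 → seg 3, τ=1; S=-4+3871/1518·τ+370/253·τ²+-185/759·τ³=-117/506

  seg 0: a=1 b=-2797/3036 c=0 d=-239/3036
  seg 1: a=0 b=-1757/1518 c=-239/1012 d=197/6072
  seg 2: a=-3 b=-1300/759 c=-21/506 d=761/4554
  seg 3: a=-4 b=3871/1518 c=370/253 d=-185/759
S(7) = -117/506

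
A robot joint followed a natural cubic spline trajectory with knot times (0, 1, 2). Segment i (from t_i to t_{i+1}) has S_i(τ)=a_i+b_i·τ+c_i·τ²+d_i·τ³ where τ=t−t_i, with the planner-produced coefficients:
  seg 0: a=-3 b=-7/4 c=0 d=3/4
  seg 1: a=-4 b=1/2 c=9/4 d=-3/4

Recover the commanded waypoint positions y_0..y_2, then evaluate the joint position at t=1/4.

y_0 = S_0(0) = a_0 = -3
y_1 = S_1(0) = a_1 = -4
y_2 = S_1(1) = -2
t_q=1/4 is in segment 0 (τ=1/4); S_0(τ)=-877/256

y_0=-3 y_1=-4 y_2=-2
S(1/4) = -877/256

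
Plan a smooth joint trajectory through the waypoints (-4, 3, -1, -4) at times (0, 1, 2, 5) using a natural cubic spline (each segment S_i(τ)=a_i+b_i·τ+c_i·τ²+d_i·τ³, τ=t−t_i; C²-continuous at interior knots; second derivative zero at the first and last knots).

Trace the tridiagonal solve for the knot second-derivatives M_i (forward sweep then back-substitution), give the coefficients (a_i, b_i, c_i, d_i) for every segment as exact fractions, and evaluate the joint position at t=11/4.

Δ: Δ0=7, Δ1=-4, Δ2=-1
row 1: diag=4, rhs=-66; c'=1/4, d'=-33/2
row 2: denom=8−1·1/4=31/4; d'=(18−1·-33/2)/(31/4)=138/31
back: M2=138/31
back: M1=-33/2−1/4·138/31=-546/31
M: M0=0, M1=-546/31, M2=138/31, M3=0
seg 0: a=-4, c=M0/2=0, d=(M1−M0)/(6·1)=-91/31, b=Δ0−h0·(2M0+M1)/6=308/31
seg 1: a=3, c=M1/2=-273/31, d=(M2−M1)/(6·1)=114/31, b=Δ1−h1·(2M1+M2)/6=35/31
seg 2: a=-1, c=M2/2=69/31, d=(M3−M2)/(6·3)=-23/93, b=Δ2−h2·(2M2+M3)/6=-169/31
t_q=11/4 → seg 2, τ=3/4; S=-1+-169/31·τ+69/31·τ²+-23/93·τ³=-7819/1984

  seg 0: a=-4 b=308/31 c=0 d=-91/31
  seg 1: a=3 b=35/31 c=-273/31 d=114/31
  seg 2: a=-1 b=-169/31 c=69/31 d=-23/93
S(11/4) = -7819/1984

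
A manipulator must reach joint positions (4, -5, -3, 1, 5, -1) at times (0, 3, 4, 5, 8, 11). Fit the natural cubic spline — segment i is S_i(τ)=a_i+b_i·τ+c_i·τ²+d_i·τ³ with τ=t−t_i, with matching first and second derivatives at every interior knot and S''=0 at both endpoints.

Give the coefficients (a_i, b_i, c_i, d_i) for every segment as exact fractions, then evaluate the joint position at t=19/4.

  seg 0: a=4 b=-4085/867 c=0 d=1484/7803
  seg 1: a=-5 b=367/867 c=1484/867 d=-39/289
  seg 2: a=-3 b=2984/867 c=1133/867 d=-649/867
  seg 3: a=1 b=1101/289 c=-814/867 d=295/7803
  seg 4: a=5 b=-232/289 c=-173/289 d=173/2601
S(19/4) = 11/18496

Δ: Δ0=-3, Δ1=2, Δ2=4, Δ3=4/3, Δ4=-2
row 1: diag=8, rhs=30; c'=1/8, d'=15/4
row 2: denom=4−1·1/8=31/8; d'=(12−1·15/4)/(31/8)=66/31
row 3: denom=8−1·8/31=240/31; d'=(-16−1·66/31)/(240/31)=-281/120
row 4: denom=12−3·31/80=867/80; d'=(-20−3·-281/120)/(867/80)=-346/289
back: M4=-346/289
back: M3=-281/120−31/80·-346/289=-1628/867
back: M2=66/31−8/31·-1628/867=2266/867
back: M1=15/4−1/8·2266/867=2968/867
M: M0=0, M1=2968/867, M2=2266/867, M3=-1628/867, M4=-346/289, M5=0
seg 0: a=4, c=M0/2=0, d=(M1−M0)/(6·3)=1484/7803, b=Δ0−h0·(2M0+M1)/6=-4085/867
seg 1: a=-5, c=M1/2=1484/867, d=(M2−M1)/(6·1)=-39/289, b=Δ1−h1·(2M1+M2)/6=367/867
seg 2: a=-3, c=M2/2=1133/867, d=(M3−M2)/(6·1)=-649/867, b=Δ2−h2·(2M2+M3)/6=2984/867
seg 3: a=1, c=M3/2=-814/867, d=(M4−M3)/(6·3)=295/7803, b=Δ3−h3·(2M3+M4)/6=1101/289
seg 4: a=5, c=M4/2=-173/289, d=(M5−M4)/(6·3)=173/2601, b=Δ4−h4·(2M4+M5)/6=-232/289
t_q=19/4 → seg 2, τ=3/4; S=-3+2984/867·τ+1133/867·τ²+-649/867·τ³=11/18496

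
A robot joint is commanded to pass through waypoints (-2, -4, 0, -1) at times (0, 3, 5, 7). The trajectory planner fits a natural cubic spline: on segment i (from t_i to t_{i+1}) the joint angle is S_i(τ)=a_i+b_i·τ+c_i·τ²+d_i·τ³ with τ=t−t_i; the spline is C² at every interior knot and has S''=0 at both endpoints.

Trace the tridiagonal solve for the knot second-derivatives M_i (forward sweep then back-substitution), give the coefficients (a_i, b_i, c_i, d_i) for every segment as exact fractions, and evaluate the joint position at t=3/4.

Δ: Δ0=-2/3, Δ1=2, Δ2=-1/2
row 1: diag=10, rhs=16; c'=1/5, d'=8/5
row 2: denom=8−2·1/5=38/5; d'=(-15−2·8/5)/(38/5)=-91/38
back: M2=-91/38
back: M1=8/5−1/5·-91/38=79/38
M: M0=0, M1=79/38, M2=-91/38, M3=0
seg 0: a=-2, c=M0/2=0, d=(M1−M0)/(6·3)=79/684, b=Δ0−h0·(2M0+M1)/6=-389/228
seg 1: a=-4, c=M1/2=79/76, d=(M2−M1)/(6·2)=-85/228, b=Δ1−h1·(2M1+M2)/6=161/114
seg 2: a=0, c=M2/2=-91/76, d=(M3−M2)/(6·2)=91/456, b=Δ2−h2·(2M2+M3)/6=125/114
t_q=3/4 → seg 0, τ=3/4; S=-2+-389/228·τ+0·τ²+79/684·τ³=-15715/4864

  seg 0: a=-2 b=-389/228 c=0 d=79/684
  seg 1: a=-4 b=161/114 c=79/76 d=-85/228
  seg 2: a=0 b=125/114 c=-91/76 d=91/456
S(3/4) = -15715/4864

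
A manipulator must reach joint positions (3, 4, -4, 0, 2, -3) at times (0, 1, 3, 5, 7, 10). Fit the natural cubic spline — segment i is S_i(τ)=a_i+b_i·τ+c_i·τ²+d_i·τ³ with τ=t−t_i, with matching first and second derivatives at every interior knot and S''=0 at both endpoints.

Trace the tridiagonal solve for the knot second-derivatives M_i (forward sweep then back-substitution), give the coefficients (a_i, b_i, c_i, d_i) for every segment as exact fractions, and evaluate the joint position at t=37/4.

  seg 0: a=3 b=1289/582 c=0 d=-707/582
  seg 1: a=4 b=-416/291 c=-707/194 d=1373/1164
  seg 2: a=-4 b=-539/291 c=333/97 d=-877/1164
  seg 3: a=0 b=826/291 c=-211/194 d=49/582
  seg 4: a=2 b=-146/291 c=-113/194 d=113/1746
S(37/4) = -16643/12416

Δ: Δ0=1, Δ1=-4, Δ2=2, Δ3=1, Δ4=-5/3
row 1: diag=6, rhs=-30; c'=1/3, d'=-5
row 2: denom=8−2·1/3=22/3; d'=(36−2·-5)/(22/3)=69/11
row 3: denom=8−2·3/11=82/11; d'=(-6−2·69/11)/(82/11)=-102/41
row 4: denom=10−2·11/41=388/41; d'=(-16−2·-102/41)/(388/41)=-113/97
back: M4=-113/97
back: M3=-102/41−11/41·-113/97=-211/97
back: M2=69/11−3/11·-211/97=666/97
back: M1=-5−1/3·666/97=-707/97
M: M0=0, M1=-707/97, M2=666/97, M3=-211/97, M4=-113/97, M5=0
seg 0: a=3, c=M0/2=0, d=(M1−M0)/(6·1)=-707/582, b=Δ0−h0·(2M0+M1)/6=1289/582
seg 1: a=4, c=M1/2=-707/194, d=(M2−M1)/(6·2)=1373/1164, b=Δ1−h1·(2M1+M2)/6=-416/291
seg 2: a=-4, c=M2/2=333/97, d=(M3−M2)/(6·2)=-877/1164, b=Δ2−h2·(2M2+M3)/6=-539/291
seg 3: a=0, c=M3/2=-211/194, d=(M4−M3)/(6·2)=49/582, b=Δ3−h3·(2M3+M4)/6=826/291
seg 4: a=2, c=M4/2=-113/194, d=(M5−M4)/(6·3)=113/1746, b=Δ4−h4·(2M4+M5)/6=-146/291
t_q=37/4 → seg 4, τ=9/4; S=2+-146/291·τ+-113/194·τ²+113/1746·τ³=-16643/12416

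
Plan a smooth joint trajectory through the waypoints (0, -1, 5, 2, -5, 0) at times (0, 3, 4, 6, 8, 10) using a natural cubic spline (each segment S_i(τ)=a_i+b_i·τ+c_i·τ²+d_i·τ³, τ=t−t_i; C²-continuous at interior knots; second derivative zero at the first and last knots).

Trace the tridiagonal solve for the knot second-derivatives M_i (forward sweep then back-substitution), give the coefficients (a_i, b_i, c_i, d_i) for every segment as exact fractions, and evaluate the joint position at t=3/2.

Δ: Δ0=-1/3, Δ1=6, Δ2=-3/2, Δ3=-7/2, Δ4=5/2
row 1: diag=8, rhs=38; c'=1/8, d'=19/4
row 2: denom=6−1·1/8=47/8; d'=(-45−1·19/4)/(47/8)=-398/47
row 3: denom=8−2·16/47=344/47; d'=(-12−2·-398/47)/(344/47)=29/43
row 4: denom=8−2·47/172=641/86; d'=(36−2·29/43)/(641/86)=2980/641
back: M4=2980/641
back: M3=29/43−47/172·2980/641=-382/641
back: M2=-398/47−16/47·-382/641=-5298/641
back: M1=19/4−1/8·-5298/641=3707/641
M: M0=0, M1=3707/641, M2=-5298/641, M3=-382/641, M4=2980/641, M5=0
seg 0: a=0, c=M0/2=0, d=(M1−M0)/(6·3)=3707/11538, b=Δ0−h0·(2M0+M1)/6=-12403/3846
seg 1: a=-1, c=M1/2=3707/1282, d=(M2−M1)/(6·1)=-9005/3846, b=Δ1−h1·(2M1+M2)/6=10480/1923
seg 2: a=5, c=M2/2=-2649/641, d=(M3−M2)/(6·2)=1229/1923, b=Δ2−h2·(2M2+M3)/6=16187/3846
seg 3: a=2, c=M3/2=-191/641, d=(M4−M3)/(6·2)=1681/3846, b=Δ3−h3·(2M3+M4)/6=-17893/3846
seg 4: a=-5, c=M4/2=1490/641, d=(M5−M4)/(6·2)=-745/1923, b=Δ4−h4·(2M4+M5)/6=-2305/3846
t_q=3/2 → seg 0, τ=3/2; S=0+-12403/3846·τ+0·τ²+3707/11538·τ³=-38491/10256

  seg 0: a=0 b=-12403/3846 c=0 d=3707/11538
  seg 1: a=-1 b=10480/1923 c=3707/1282 d=-9005/3846
  seg 2: a=5 b=16187/3846 c=-2649/641 d=1229/1923
  seg 3: a=2 b=-17893/3846 c=-191/641 d=1681/3846
  seg 4: a=-5 b=-2305/3846 c=1490/641 d=-745/1923
S(3/2) = -38491/10256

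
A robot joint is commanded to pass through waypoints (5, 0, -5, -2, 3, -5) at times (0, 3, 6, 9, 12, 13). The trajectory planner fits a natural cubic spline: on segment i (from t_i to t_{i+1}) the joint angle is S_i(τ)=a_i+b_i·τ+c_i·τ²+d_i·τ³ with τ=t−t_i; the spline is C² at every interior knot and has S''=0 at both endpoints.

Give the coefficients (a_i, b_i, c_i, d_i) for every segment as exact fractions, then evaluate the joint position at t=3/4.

  seg 0: a=5 b=-1886/1209 c=0 d=-43/3627
  seg 1: a=0 b=-2273/1209 c=-43/403 d=215/3627
  seg 2: a=-5 b=-1112/1209 c=172/403 d=773/10881
  seg 3: a=-2 b=331/93 c=1289/1209 d=-6155/10881
  seg 4: a=3 b=-6428/1209 c=-1622/403 d=1622/1209
S(3/4) = 98655/25792

Δ: Δ0=-5/3, Δ1=-5/3, Δ2=1, Δ3=5/3, Δ4=-8
row 1: diag=12, rhs=0; c'=1/4, d'=0
row 2: denom=12−3·1/4=45/4; d'=(16−3·0)/(45/4)=64/45
row 3: denom=12−3·4/15=56/5; d'=(4−3·64/45)/(56/5)=-1/42
row 4: denom=8−3·15/56=403/56; d'=(-58−3·-1/42)/(403/56)=-3244/403
back: M4=-3244/403
back: M3=-1/42−15/56·-3244/403=2578/1209
back: M2=64/45−4/15·2578/1209=344/403
back: M1=0−1/4·344/403=-86/403
M: M0=0, M1=-86/403, M2=344/403, M3=2578/1209, M4=-3244/403, M5=0
seg 0: a=5, c=M0/2=0, d=(M1−M0)/(6·3)=-43/3627, b=Δ0−h0·(2M0+M1)/6=-1886/1209
seg 1: a=0, c=M1/2=-43/403, d=(M2−M1)/(6·3)=215/3627, b=Δ1−h1·(2M1+M2)/6=-2273/1209
seg 2: a=-5, c=M2/2=172/403, d=(M3−M2)/(6·3)=773/10881, b=Δ2−h2·(2M2+M3)/6=-1112/1209
seg 3: a=-2, c=M3/2=1289/1209, d=(M4−M3)/(6·3)=-6155/10881, b=Δ3−h3·(2M3+M4)/6=331/93
seg 4: a=3, c=M4/2=-1622/403, d=(M5−M4)/(6·1)=1622/1209, b=Δ4−h4·(2M4+M5)/6=-6428/1209
t_q=3/4 → seg 0, τ=3/4; S=5+-1886/1209·τ+0·τ²+-43/3627·τ³=98655/25792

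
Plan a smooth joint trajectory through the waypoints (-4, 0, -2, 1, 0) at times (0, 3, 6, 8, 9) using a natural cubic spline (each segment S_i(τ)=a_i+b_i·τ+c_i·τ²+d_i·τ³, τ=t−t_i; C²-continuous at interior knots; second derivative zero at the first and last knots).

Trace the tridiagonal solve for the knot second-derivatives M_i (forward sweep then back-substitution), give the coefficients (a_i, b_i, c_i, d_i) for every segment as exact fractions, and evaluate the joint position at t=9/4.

Δ: Δ0=4/3, Δ1=-2/3, Δ2=3/2, Δ3=-1
row 1: diag=12, rhs=-12; c'=1/4, d'=-1
row 2: denom=10−3·1/4=37/4; d'=(13−3·-1)/(37/4)=64/37
row 3: denom=6−2·8/37=206/37; d'=(-15−2·64/37)/(206/37)=-683/206
back: M3=-683/206
back: M2=64/37−8/37·-683/206=252/103
back: M1=-1−1/4·252/103=-166/103
M: M0=0, M1=-166/103, M2=252/103, M3=-683/206, M4=0
seg 0: a=-4, c=M0/2=0, d=(M1−M0)/(6·3)=-83/927, b=Δ0−h0·(2M0+M1)/6=661/309
seg 1: a=0, c=M1/2=-83/103, d=(M2−M1)/(6·3)=209/927, b=Δ1−h1·(2M1+M2)/6=-86/309
seg 2: a=-2, c=M2/2=126/103, d=(M3−M2)/(6·2)=-1187/2472, b=Δ2−h2·(2M2+M3)/6=301/309
seg 3: a=1, c=M3/2=-683/412, d=(M4−M3)/(6·1)=683/1236, b=Δ3−h3·(2M3+M4)/6=65/618
t_q=9/4 → seg 0, τ=9/4; S=-4+661/309·τ+0·τ²+-83/927·τ³=-1363/6592

  seg 0: a=-4 b=661/309 c=0 d=-83/927
  seg 1: a=0 b=-86/309 c=-83/103 d=209/927
  seg 2: a=-2 b=301/309 c=126/103 d=-1187/2472
  seg 3: a=1 b=65/618 c=-683/412 d=683/1236
S(9/4) = -1363/6592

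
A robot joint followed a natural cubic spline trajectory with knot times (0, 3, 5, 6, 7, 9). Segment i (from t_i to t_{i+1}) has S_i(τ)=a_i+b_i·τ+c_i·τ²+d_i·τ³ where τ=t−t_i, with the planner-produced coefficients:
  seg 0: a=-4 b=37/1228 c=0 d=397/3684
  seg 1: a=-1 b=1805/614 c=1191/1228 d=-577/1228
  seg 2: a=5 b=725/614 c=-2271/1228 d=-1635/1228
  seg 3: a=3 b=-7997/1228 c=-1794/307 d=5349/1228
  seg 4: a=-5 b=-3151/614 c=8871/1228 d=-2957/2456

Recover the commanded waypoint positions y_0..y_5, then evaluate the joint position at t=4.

y_0=-4 y_1=-1 y_2=5 y_3=3 y_4=-5 y_5=4
S(4) = 749/307

y_0 = S_0(0) = a_0 = -4
y_1 = S_1(0) = a_1 = -1
y_2 = S_2(0) = a_2 = 5
y_3 = S_3(0) = a_3 = 3
y_4 = S_4(0) = a_4 = -5
y_5 = S_4(2) = 4
t_q=4 is in segment 1 (τ=1); S_1(τ)=749/307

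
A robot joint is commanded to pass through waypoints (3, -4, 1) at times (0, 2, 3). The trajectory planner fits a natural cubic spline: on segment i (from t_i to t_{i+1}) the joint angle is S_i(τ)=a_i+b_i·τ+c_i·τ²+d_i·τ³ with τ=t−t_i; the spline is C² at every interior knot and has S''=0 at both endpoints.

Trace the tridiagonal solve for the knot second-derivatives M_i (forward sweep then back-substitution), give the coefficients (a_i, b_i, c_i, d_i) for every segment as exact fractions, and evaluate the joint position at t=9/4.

Δ: Δ0=-7/2, Δ1=5
row 1: diag=6, rhs=51; c'=1/6, d'=17/2
back: M1=17/2
M: M0=0, M1=17/2, M2=0
seg 0: a=3, c=M0/2=0, d=(M1−M0)/(6·2)=17/24, b=Δ0−h0·(2M0+M1)/6=-19/3
seg 1: a=-4, c=M1/2=17/4, d=(M2−M1)/(6·1)=-17/12, b=Δ1−h1·(2M1+M2)/6=13/6
t_q=9/4 → seg 1, τ=1/4; S=-4+13/6·τ+17/4·τ²+-17/12·τ³=-823/256

  seg 0: a=3 b=-19/3 c=0 d=17/24
  seg 1: a=-4 b=13/6 c=17/4 d=-17/12
S(9/4) = -823/256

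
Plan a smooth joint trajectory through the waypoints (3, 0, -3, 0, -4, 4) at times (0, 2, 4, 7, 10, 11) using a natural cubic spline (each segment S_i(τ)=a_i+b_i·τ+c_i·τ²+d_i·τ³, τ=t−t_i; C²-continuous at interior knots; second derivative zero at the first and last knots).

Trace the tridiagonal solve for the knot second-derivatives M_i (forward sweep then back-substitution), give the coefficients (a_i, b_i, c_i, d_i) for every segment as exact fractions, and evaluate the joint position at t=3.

  seg 0: a=3 b=-1906/1509 c=0 d=-715/12072
  seg 1: a=0 b=-5957/3018 c=-715/2012 d=3575/12072
  seg 2: a=-3 b=239/1509 c=715/503 d=-5165/13581
  seg 3: a=0 b=-2386/1509 c=-3020/1509 d=9434/13581
  seg 4: a=-4 b=7796/1509 c=2138/503 d=-2138/1509
S(3) = -8181/4024

Δ: Δ0=-3/2, Δ1=-3/2, Δ2=1, Δ3=-4/3, Δ4=8
row 1: diag=8, rhs=0; c'=1/4, d'=0
row 2: denom=10−2·1/4=19/2; d'=(15−2·0)/(19/2)=30/19
row 3: denom=12−3·6/19=210/19; d'=(-14−3·30/19)/(210/19)=-178/105
row 4: denom=8−3·19/70=503/70; d'=(56−3·-178/105)/(503/70)=4276/503
back: M4=4276/503
back: M3=-178/105−19/70·4276/503=-6040/1509
back: M2=30/19−6/19·-6040/1509=1430/503
back: M1=0−1/4·1430/503=-715/1006
M: M0=0, M1=-715/1006, M2=1430/503, M3=-6040/1509, M4=4276/503, M5=0
seg 0: a=3, c=M0/2=0, d=(M1−M0)/(6·2)=-715/12072, b=Δ0−h0·(2M0+M1)/6=-1906/1509
seg 1: a=0, c=M1/2=-715/2012, d=(M2−M1)/(6·2)=3575/12072, b=Δ1−h1·(2M1+M2)/6=-5957/3018
seg 2: a=-3, c=M2/2=715/503, d=(M3−M2)/(6·3)=-5165/13581, b=Δ2−h2·(2M2+M3)/6=239/1509
seg 3: a=0, c=M3/2=-3020/1509, d=(M4−M3)/(6·3)=9434/13581, b=Δ3−h3·(2M3+M4)/6=-2386/1509
seg 4: a=-4, c=M4/2=2138/503, d=(M5−M4)/(6·1)=-2138/1509, b=Δ4−h4·(2M4+M5)/6=7796/1509
t_q=3 → seg 1, τ=1; S=0+-5957/3018·τ+-715/2012·τ²+3575/12072·τ³=-8181/4024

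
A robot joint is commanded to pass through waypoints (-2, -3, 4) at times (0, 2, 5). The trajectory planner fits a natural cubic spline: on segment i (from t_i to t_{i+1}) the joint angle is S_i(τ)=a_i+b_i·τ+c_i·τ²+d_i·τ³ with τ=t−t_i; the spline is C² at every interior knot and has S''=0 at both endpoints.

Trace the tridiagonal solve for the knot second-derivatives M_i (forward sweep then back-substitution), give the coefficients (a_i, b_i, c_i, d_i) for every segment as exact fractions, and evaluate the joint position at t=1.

Δ: Δ0=-1/2, Δ1=7/3
row 1: diag=10, rhs=17; c'=3/10, d'=17/10
back: M1=17/10
M: M0=0, M1=17/10, M2=0
seg 0: a=-2, c=M0/2=0, d=(M1−M0)/(6·2)=17/120, b=Δ0−h0·(2M0+M1)/6=-16/15
seg 1: a=-3, c=M1/2=17/20, d=(M2−M1)/(6·3)=-17/180, b=Δ1−h1·(2M1+M2)/6=19/30
t_q=1 → seg 0, τ=1; S=-2+-16/15·τ+0·τ²+17/120·τ³=-117/40

  seg 0: a=-2 b=-16/15 c=0 d=17/120
  seg 1: a=-3 b=19/30 c=17/20 d=-17/180
S(1) = -117/40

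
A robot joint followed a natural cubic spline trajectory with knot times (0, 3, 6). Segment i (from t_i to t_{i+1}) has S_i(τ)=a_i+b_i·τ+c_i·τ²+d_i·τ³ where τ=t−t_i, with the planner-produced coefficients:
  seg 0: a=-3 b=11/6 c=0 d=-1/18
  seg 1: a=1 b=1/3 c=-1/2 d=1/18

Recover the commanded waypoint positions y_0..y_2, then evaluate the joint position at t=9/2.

y_0 = S_0(0) = a_0 = -3
y_1 = S_1(0) = a_1 = 1
y_2 = S_1(3) = -1
t_q=9/2 is in segment 1 (τ=3/2); S_1(τ)=9/16

y_0=-3 y_1=1 y_2=-1
S(9/2) = 9/16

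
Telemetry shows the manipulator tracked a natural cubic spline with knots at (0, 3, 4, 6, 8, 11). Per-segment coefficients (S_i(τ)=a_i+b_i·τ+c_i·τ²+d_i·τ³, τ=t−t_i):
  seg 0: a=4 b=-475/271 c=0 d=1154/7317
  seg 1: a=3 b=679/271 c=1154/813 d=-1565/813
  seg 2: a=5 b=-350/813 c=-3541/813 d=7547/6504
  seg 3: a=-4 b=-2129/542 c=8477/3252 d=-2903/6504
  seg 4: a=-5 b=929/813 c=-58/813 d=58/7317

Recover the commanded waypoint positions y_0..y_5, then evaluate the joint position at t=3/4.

y_0 = S_0(0) = a_0 = 4
y_1 = S_1(0) = a_1 = 3
y_2 = S_2(0) = a_2 = 5
y_3 = S_3(0) = a_3 = -4
y_4 = S_4(0) = a_4 = -5
y_5 = S_4(3) = -2
t_q=3/4 is in segment 0 (τ=3/4); S_0(τ)=23865/8672

y_0=4 y_1=3 y_2=5 y_3=-4 y_4=-5 y_5=-2
S(3/4) = 23865/8672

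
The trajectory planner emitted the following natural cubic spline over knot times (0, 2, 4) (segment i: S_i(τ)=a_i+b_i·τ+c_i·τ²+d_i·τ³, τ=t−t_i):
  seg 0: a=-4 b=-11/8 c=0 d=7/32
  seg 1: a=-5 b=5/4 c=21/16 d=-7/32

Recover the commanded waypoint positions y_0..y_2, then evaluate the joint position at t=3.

y_0 = S_0(0) = a_0 = -4
y_1 = S_1(0) = a_1 = -5
y_2 = S_1(2) = 1
t_q=3 is in segment 1 (τ=1); S_1(τ)=-85/32

y_0=-4 y_1=-5 y_2=1
S(3) = -85/32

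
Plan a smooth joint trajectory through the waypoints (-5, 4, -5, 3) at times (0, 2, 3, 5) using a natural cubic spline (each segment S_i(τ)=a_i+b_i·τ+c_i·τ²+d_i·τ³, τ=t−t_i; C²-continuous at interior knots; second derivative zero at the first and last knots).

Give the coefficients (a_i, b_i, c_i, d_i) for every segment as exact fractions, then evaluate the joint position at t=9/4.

  seg 0: a=-5 b=691/70 c=0 d=-47/35
  seg 1: a=4 b=-437/70 c=-282/35 d=53/10
  seg 2: a=-5 b=-226/35 c=549/70 d=-183/140
S(9/4) = 9043/4480

Δ: Δ0=9/2, Δ1=-9, Δ2=4
row 1: diag=6, rhs=-81; c'=1/6, d'=-27/2
row 2: denom=6−1·1/6=35/6; d'=(78−1·-27/2)/(35/6)=549/35
back: M2=549/35
back: M1=-27/2−1/6·549/35=-564/35
M: M0=0, M1=-564/35, M2=549/35, M3=0
seg 0: a=-5, c=M0/2=0, d=(M1−M0)/(6·2)=-47/35, b=Δ0−h0·(2M0+M1)/6=691/70
seg 1: a=4, c=M1/2=-282/35, d=(M2−M1)/(6·1)=53/10, b=Δ1−h1·(2M1+M2)/6=-437/70
seg 2: a=-5, c=M2/2=549/70, d=(M3−M2)/(6·2)=-183/140, b=Δ2−h2·(2M2+M3)/6=-226/35
t_q=9/4 → seg 1, τ=1/4; S=4+-437/70·τ+-282/35·τ²+53/10·τ³=9043/4480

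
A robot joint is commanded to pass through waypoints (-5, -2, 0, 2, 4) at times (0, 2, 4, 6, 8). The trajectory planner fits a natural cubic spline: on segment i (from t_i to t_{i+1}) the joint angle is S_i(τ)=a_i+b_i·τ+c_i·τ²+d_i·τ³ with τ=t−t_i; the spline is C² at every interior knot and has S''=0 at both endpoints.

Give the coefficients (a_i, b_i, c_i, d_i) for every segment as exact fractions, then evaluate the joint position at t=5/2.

Δ: Δ0=3/2, Δ1=1, Δ2=1, Δ3=1
row 1: diag=8, rhs=-3; c'=1/4, d'=-3/8
row 2: denom=8−2·1/4=15/2; d'=(0−2·-3/8)/(15/2)=1/10
row 3: denom=8−2·4/15=112/15; d'=(0−2·1/10)/(112/15)=-3/112
back: M3=-3/112
back: M2=1/10−4/15·-3/112=3/28
back: M1=-3/8−1/4·3/28=-45/112
M: M0=0, M1=-45/112, M2=3/28, M3=-3/112, M4=0
seg 0: a=-5, c=M0/2=0, d=(M1−M0)/(6·2)=-15/448, b=Δ0−h0·(2M0+M1)/6=183/112
seg 1: a=-2, c=M1/2=-45/224, d=(M2−M1)/(6·2)=19/448, b=Δ1−h1·(2M1+M2)/6=69/56
seg 2: a=0, c=M2/2=3/56, d=(M3−M2)/(6·2)=-5/448, b=Δ2−h2·(2M2+M3)/6=15/16
seg 3: a=2, c=M3/2=-3/224, d=(M4−M3)/(6·2)=1/448, b=Δ3−h3·(2M3+M4)/6=57/56
t_q=5/2 → seg 1, τ=1/2; S=-2+69/56·τ+-45/224·τ²+19/448·τ³=-5121/3584

  seg 0: a=-5 b=183/112 c=0 d=-15/448
  seg 1: a=-2 b=69/56 c=-45/224 d=19/448
  seg 2: a=0 b=15/16 c=3/56 d=-5/448
  seg 3: a=2 b=57/56 c=-3/224 d=1/448
S(5/2) = -5121/3584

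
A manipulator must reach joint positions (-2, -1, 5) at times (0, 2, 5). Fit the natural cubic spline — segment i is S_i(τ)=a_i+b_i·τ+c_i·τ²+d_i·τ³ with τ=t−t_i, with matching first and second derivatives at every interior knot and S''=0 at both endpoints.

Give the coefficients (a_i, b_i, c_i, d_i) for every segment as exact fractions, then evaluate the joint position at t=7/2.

Δ: Δ0=1/2, Δ1=2
row 1: diag=10, rhs=9; c'=3/10, d'=9/10
back: M1=9/10
M: M0=0, M1=9/10, M2=0
seg 0: a=-2, c=M0/2=0, d=(M1−M0)/(6·2)=3/40, b=Δ0−h0·(2M0+M1)/6=1/5
seg 1: a=-1, c=M1/2=9/20, d=(M2−M1)/(6·3)=-1/20, b=Δ1−h1·(2M1+M2)/6=11/10
t_q=7/2 → seg 1, τ=3/2; S=-1+11/10·τ+9/20·τ²+-1/20·τ³=239/160

  seg 0: a=-2 b=1/5 c=0 d=3/40
  seg 1: a=-1 b=11/10 c=9/20 d=-1/20
S(7/2) = 239/160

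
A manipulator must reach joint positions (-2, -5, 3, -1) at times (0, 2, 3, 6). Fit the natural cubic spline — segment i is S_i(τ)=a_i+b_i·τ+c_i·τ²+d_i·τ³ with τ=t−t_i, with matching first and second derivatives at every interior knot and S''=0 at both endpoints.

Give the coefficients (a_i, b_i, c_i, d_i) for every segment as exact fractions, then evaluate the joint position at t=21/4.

  seg 0: a=-2 b=-1447/282 c=0 d=128/141
  seg 1: a=-5 b=1625/282 c=256/47 d=-905/282
  seg 2: a=3 b=991/141 c=-393/94 d=131/282
S(21/4) = 17685/6016

Δ: Δ0=-3/2, Δ1=8, Δ2=-4/3
row 1: diag=6, rhs=57; c'=1/6, d'=19/2
row 2: denom=8−1·1/6=47/6; d'=(-56−1·19/2)/(47/6)=-393/47
back: M2=-393/47
back: M1=19/2−1/6·-393/47=512/47
M: M0=0, M1=512/47, M2=-393/47, M3=0
seg 0: a=-2, c=M0/2=0, d=(M1−M0)/(6·2)=128/141, b=Δ0−h0·(2M0+M1)/6=-1447/282
seg 1: a=-5, c=M1/2=256/47, d=(M2−M1)/(6·1)=-905/282, b=Δ1−h1·(2M1+M2)/6=1625/282
seg 2: a=3, c=M2/2=-393/94, d=(M3−M2)/(6·3)=131/282, b=Δ2−h2·(2M2+M3)/6=991/141
t_q=21/4 → seg 2, τ=9/4; S=3+991/141·τ+-393/94·τ²+131/282·τ³=17685/6016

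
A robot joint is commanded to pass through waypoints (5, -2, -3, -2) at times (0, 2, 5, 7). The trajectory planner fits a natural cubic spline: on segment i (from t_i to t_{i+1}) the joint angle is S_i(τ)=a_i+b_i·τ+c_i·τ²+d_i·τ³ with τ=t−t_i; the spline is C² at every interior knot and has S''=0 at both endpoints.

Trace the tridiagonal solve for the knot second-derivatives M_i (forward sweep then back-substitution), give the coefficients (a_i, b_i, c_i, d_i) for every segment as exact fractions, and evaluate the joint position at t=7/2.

Δ: Δ0=-7/2, Δ1=-1/3, Δ2=1/2
row 1: diag=10, rhs=19; c'=3/10, d'=19/10
row 2: denom=10−3·3/10=91/10; d'=(5−3·19/10)/(91/10)=-1/13
back: M2=-1/13
back: M1=19/10−3/10·-1/13=25/13
M: M0=0, M1=25/13, M2=-1/13, M3=0
seg 0: a=5, c=M0/2=0, d=(M1−M0)/(6·2)=25/156, b=Δ0−h0·(2M0+M1)/6=-323/78
seg 1: a=-2, c=M1/2=25/26, d=(M2−M1)/(6·3)=-1/9, b=Δ1−h1·(2M1+M2)/6=-173/78
seg 2: a=-3, c=M2/2=-1/26, d=(M3−M2)/(6·2)=1/156, b=Δ2−h2·(2M2+M3)/6=43/78
t_q=7/2 → seg 1, τ=3/2; S=-2+-173/78·τ+25/26·τ²+-1/9·τ³=-46/13

  seg 0: a=5 b=-323/78 c=0 d=25/156
  seg 1: a=-2 b=-173/78 c=25/26 d=-1/9
  seg 2: a=-3 b=43/78 c=-1/26 d=1/156
S(7/2) = -46/13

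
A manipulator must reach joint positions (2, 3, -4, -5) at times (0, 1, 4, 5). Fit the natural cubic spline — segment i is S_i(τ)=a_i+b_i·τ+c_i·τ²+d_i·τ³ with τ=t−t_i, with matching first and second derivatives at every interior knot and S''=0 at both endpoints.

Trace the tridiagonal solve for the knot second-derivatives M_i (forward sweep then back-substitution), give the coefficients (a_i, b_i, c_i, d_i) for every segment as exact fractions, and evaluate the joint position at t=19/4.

  seg 0: a=2 b=257/165 c=0 d=-92/165
  seg 1: a=3 b=-19/165 c=-92/55 d=14/45
  seg 2: a=-4 b=-289/165 c=62/55 d=-62/165
S(19/4) = -1703/352

Δ: Δ0=1, Δ1=-7/3, Δ2=-1
row 1: diag=8, rhs=-20; c'=3/8, d'=-5/2
row 2: denom=8−3·3/8=55/8; d'=(8−3·-5/2)/(55/8)=124/55
back: M2=124/55
back: M1=-5/2−3/8·124/55=-184/55
M: M0=0, M1=-184/55, M2=124/55, M3=0
seg 0: a=2, c=M0/2=0, d=(M1−M0)/(6·1)=-92/165, b=Δ0−h0·(2M0+M1)/6=257/165
seg 1: a=3, c=M1/2=-92/55, d=(M2−M1)/(6·3)=14/45, b=Δ1−h1·(2M1+M2)/6=-19/165
seg 2: a=-4, c=M2/2=62/55, d=(M3−M2)/(6·1)=-62/165, b=Δ2−h2·(2M2+M3)/6=-289/165
t_q=19/4 → seg 2, τ=3/4; S=-4+-289/165·τ+62/55·τ²+-62/165·τ³=-1703/352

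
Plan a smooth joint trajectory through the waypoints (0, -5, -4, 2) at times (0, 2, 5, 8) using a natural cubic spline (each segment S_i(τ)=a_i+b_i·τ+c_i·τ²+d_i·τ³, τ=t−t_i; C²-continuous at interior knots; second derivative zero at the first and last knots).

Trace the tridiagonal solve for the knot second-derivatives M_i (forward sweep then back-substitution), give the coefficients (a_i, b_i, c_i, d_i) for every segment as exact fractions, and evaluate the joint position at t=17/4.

  seg 0: a=0 b=-671/222 c=0 d=29/222
  seg 1: a=-5 b=-323/222 c=29/37 d=-125/1998
  seg 2: a=-4 b=173/111 c=49/222 d=-49/1998
S(17/4) = -23767/4736

Δ: Δ0=-5/2, Δ1=1/3, Δ2=2
row 1: diag=10, rhs=17; c'=3/10, d'=17/10
row 2: denom=12−3·3/10=111/10; d'=(10−3·17/10)/(111/10)=49/111
back: M2=49/111
back: M1=17/10−3/10·49/111=58/37
M: M0=0, M1=58/37, M2=49/111, M3=0
seg 0: a=0, c=M0/2=0, d=(M1−M0)/(6·2)=29/222, b=Δ0−h0·(2M0+M1)/6=-671/222
seg 1: a=-5, c=M1/2=29/37, d=(M2−M1)/(6·3)=-125/1998, b=Δ1−h1·(2M1+M2)/6=-323/222
seg 2: a=-4, c=M2/2=49/222, d=(M3−M2)/(6·3)=-49/1998, b=Δ2−h2·(2M2+M3)/6=173/111
t_q=17/4 → seg 1, τ=9/4; S=-5+-323/222·τ+29/37·τ²+-125/1998·τ³=-23767/4736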